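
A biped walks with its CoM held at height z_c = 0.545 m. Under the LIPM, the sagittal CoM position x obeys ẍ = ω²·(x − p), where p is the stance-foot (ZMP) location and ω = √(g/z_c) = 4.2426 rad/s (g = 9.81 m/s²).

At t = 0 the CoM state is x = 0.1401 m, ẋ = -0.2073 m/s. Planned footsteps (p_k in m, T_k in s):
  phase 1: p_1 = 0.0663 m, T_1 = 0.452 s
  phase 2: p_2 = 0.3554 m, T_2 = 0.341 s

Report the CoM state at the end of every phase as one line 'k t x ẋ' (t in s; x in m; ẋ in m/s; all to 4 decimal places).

1 0.4520 0.1602 0.3218
2 0.7930 0.0698 -0.9409

phase 1: p=0.0663, T=0.452, ωT=1.917655, cosh=3.475967, sinh=3.329016; start (x,ẋ)=(0.140100, -0.207300) → end (x,ẋ)=(0.160166, 0.321760)
phase 2: p=0.3554, T=0.341, ωT=1.446727, cosh=2.242261, sinh=2.006922; start (x,ẋ)=(0.160166, 0.321760) → end (x,ẋ)=(0.069839, -0.940867)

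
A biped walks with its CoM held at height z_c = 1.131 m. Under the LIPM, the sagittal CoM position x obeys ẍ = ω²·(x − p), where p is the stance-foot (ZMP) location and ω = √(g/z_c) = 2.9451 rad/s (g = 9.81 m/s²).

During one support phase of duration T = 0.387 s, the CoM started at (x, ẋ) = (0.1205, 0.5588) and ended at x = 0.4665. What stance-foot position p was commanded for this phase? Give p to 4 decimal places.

ωT = 2.9451·0.387 = 1.139754; cosh(ωT) = 1.722948, sinh(ωT) = 1.403050
x(T) = p + (x₀−p)·cosh(ωT) + (ẋ₀/ω)·sinh(ωT) ⇒ p·(1 − cosh) = x(T) − x₀·cosh − (ẋ₀/ω)·sinh
numerator   = 0.4665 − (0.1205)·1.722948 − (0.5588/2.9451)·1.403050 = -0.007328
denominator = 1 − 1.722948 = -0.722948
p = -0.007328 / -0.722948 = 0.0101

p = 0.0101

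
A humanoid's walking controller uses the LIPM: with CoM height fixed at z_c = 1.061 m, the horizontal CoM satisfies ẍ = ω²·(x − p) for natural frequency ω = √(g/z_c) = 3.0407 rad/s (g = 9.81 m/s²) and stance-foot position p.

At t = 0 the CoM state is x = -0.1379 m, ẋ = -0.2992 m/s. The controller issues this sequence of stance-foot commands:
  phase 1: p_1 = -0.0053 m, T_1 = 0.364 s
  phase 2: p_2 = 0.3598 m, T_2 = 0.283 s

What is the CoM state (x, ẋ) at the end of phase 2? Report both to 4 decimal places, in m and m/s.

phase 1: p=-0.0053, T=0.364, ωT=1.106815, cosh=1.677660, sinh=1.347049; start (x,ẋ)=(-0.137900, -0.299200) → end (x,ẋ)=(-0.360305, -1.045082)
phase 2: p=0.3598, T=0.283, ωT=0.860518, cosh=1.393664, sinh=0.970721; start (x,ẋ)=(-0.360305, -1.045082) → end (x,ẋ)=(-0.977419, -3.582007)

x = -0.9774, ẋ = -3.5820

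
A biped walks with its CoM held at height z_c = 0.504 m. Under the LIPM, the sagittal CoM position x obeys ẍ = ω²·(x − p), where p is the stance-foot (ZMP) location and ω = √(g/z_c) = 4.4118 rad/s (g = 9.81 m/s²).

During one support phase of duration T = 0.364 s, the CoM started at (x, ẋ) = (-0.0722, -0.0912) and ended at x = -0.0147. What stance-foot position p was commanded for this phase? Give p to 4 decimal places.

ωT = 4.4118·0.364 = 1.605895; cosh(ωT) = 2.591514, sinh(ωT) = 2.390804
x(T) = p + (x₀−p)·cosh(ωT) + (ẋ₀/ω)·sinh(ωT) ⇒ p·(1 − cosh) = x(T) − x₀·cosh − (ẋ₀/ω)·sinh
numerator   = -0.0147 − (-0.0722)·2.591514 − (-0.0912/4.4118)·2.390804 = 0.221830
denominator = 1 − 2.591514 = -1.591514
p = 0.221830 / -1.591514 = -0.1394

p = -0.1394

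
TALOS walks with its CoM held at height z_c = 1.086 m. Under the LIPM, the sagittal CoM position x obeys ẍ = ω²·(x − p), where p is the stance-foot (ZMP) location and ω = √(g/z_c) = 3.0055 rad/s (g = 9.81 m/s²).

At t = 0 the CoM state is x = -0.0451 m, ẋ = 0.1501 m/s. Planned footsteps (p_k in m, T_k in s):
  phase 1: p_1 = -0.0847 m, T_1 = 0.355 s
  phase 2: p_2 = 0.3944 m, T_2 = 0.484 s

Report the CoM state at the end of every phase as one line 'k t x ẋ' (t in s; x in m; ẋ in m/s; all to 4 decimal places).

1 0.3550 0.0436 0.3964
2 0.8390 -0.1306 -1.2392

phase 1: p=-0.0847, T=0.355, ωT=1.066952, cosh=1.625282, sinh=1.281226; start (x,ẋ)=(-0.045100, 0.150100) → end (x,ẋ)=(0.043648, 0.396444)
phase 2: p=0.3944, T=0.484, ωT=1.454662, cosh=2.258257, sinh=2.024778; start (x,ẋ)=(0.043648, 0.396444) → end (x,ẋ)=(-0.130608, -1.239220)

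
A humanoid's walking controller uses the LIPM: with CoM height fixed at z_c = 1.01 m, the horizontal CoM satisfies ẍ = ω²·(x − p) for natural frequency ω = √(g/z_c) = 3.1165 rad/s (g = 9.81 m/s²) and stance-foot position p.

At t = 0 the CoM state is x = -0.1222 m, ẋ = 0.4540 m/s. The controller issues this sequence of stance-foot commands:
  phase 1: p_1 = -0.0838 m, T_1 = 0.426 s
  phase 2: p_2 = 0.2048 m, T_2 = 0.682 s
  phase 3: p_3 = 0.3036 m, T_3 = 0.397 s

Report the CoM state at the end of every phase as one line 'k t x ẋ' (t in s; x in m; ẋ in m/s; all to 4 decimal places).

1 0.4260 0.0941 0.7066
2 1.1080 0.6707 1.5776
3 1.5050 1.7883 4.7528

phase 1: p=-0.0838, T=0.426, ωT=1.327629, cosh=2.018597, sinh=1.753492; start (x,ẋ)=(-0.122200, 0.454000) → end (x,ẋ)=(0.094128, 0.706596)
phase 2: p=0.2048, T=0.682, ωT=2.125453, cosh=4.248035, sinh=4.128656; start (x,ẋ)=(0.094128, 0.706596) → end (x,ẋ)=(0.670742, 1.577634)
phase 3: p=0.3036, T=0.397, ωT=1.237251, cosh=1.868153, sinh=1.577972; start (x,ẋ)=(0.670742, 1.577634) → end (x,ẋ)=(1.788277, 4.752773)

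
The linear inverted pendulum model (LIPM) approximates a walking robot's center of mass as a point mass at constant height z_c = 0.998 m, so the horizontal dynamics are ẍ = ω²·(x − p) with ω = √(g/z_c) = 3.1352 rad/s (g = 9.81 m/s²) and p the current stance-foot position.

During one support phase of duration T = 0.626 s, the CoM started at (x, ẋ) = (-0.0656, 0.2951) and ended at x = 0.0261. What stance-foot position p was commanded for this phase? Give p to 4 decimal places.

ωT = 3.1352·0.626 = 1.962635; cosh(ωT) = 3.629274, sinh(ωT) = 3.488786
x(T) = p + (x₀−p)·cosh(ωT) + (ẋ₀/ω)·sinh(ωT) ⇒ p·(1 − cosh) = x(T) − x₀·cosh − (ẋ₀/ω)·sinh
numerator   = 0.0261 − (-0.0656)·3.629274 − (0.2951/3.1352)·3.488786 = -0.064201
denominator = 1 − 3.629274 = -2.629274
p = -0.064201 / -2.629274 = 0.0244

p = 0.0244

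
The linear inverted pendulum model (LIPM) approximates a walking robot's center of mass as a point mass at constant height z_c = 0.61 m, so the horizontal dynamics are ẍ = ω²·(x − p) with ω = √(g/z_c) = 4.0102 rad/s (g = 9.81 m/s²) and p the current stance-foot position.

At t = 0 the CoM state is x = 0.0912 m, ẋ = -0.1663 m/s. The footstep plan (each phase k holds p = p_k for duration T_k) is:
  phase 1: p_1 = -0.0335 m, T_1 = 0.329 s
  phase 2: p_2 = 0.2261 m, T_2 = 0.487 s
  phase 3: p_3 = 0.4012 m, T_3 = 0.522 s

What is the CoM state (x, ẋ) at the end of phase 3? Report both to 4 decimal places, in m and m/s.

x = 1.1585, ẋ = 3.1385

phase 1: p=-0.0335, T=0.329, ωT=1.319356, cosh=2.004159, sinh=1.736852; start (x,ẋ)=(0.091200, -0.166300) → end (x,ẋ)=(0.144393, 0.535259)
phase 2: p=0.2261, T=0.487, ωT=1.952967, cosh=3.595714, sinh=3.453861; start (x,ẋ)=(0.144393, 0.535259) → end (x,ẋ)=(0.393306, 0.792937)
phase 3: p=0.4012, T=0.522, ωT=2.093324, cosh=4.117557, sinh=3.994280; start (x,ẋ)=(0.393306, 0.792937) → end (x,ẋ)=(1.158486, 3.138520)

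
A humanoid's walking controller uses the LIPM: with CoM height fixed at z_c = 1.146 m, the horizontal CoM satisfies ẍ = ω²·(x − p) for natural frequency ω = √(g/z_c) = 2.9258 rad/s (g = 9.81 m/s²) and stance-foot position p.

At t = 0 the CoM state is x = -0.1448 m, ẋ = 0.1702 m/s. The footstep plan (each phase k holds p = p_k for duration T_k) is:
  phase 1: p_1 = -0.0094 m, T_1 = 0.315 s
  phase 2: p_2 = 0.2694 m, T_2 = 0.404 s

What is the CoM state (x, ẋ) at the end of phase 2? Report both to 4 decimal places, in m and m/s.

x = -0.5562, ẋ = -2.0963

phase 1: p=-0.0094, T=0.315, ωT=0.921627, cosh=1.455624, sinh=1.057753; start (x,ẋ)=(-0.144800, 0.170200) → end (x,ẋ)=(-0.144960, -0.171285)
phase 2: p=0.2694, T=0.404, ωT=1.182023, cosh=1.783811, sinh=1.477154; start (x,ẋ)=(-0.144960, -0.171285) → end (x,ẋ)=(-0.556217, -2.096343)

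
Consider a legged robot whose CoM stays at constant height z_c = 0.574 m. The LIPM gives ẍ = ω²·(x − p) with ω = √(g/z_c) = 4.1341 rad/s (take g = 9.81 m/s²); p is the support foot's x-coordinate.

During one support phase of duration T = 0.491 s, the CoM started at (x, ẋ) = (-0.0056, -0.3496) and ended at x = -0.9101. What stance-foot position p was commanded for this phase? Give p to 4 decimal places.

p = 0.1992

ωT = 4.1341·0.491 = 2.029843; cosh(ωT) = 3.872124, sinh(ωT) = 3.740768
x(T) = p + (x₀−p)·cosh(ωT) + (ẋ₀/ω)·sinh(ωT) ⇒ p·(1 − cosh) = x(T) − x₀·cosh − (ẋ₀/ω)·sinh
numerator   = -0.9101 − (-0.0056)·3.872124 − (-0.3496/4.1341)·3.740768 = -0.572078
denominator = 1 − 3.872124 = -2.872124
p = -0.572078 / -2.872124 = 0.1992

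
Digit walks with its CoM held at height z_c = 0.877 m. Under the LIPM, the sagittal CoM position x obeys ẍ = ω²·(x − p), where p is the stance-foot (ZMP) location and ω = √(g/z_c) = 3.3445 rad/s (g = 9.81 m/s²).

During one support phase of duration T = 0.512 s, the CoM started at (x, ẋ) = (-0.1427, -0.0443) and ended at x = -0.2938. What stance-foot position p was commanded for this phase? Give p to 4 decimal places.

p = -0.0806

ωT = 3.3445·0.512 = 1.712384; cosh(ωT) = 2.861297, sinh(ωT) = 2.680862
x(T) = p + (x₀−p)·cosh(ωT) + (ẋ₀/ω)·sinh(ωT) ⇒ p·(1 − cosh) = x(T) − x₀·cosh − (ẋ₀/ω)·sinh
numerator   = -0.2938 − (-0.1427)·2.861297 − (-0.0443/3.3445)·2.680862 = 0.150017
denominator = 1 − 2.861297 = -1.861297
p = 0.150017 / -1.861297 = -0.0806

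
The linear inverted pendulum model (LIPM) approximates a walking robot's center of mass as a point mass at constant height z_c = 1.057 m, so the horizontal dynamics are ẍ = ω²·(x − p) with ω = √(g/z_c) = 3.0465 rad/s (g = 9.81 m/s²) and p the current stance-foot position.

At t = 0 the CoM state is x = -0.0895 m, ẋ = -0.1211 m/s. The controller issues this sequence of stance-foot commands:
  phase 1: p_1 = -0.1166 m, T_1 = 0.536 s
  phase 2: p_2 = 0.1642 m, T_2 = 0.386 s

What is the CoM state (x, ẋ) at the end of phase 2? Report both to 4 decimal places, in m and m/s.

phase 1: p=-0.1166, T=0.536, ωT=1.632924, cosh=2.657089, sinh=2.461731; start (x,ẋ)=(-0.089500, -0.121100) → end (x,ẋ)=(-0.142448, -0.118533)
phase 2: p=0.1642, T=0.386, ωT=1.175949, cosh=1.774872, sinh=1.466346; start (x,ẋ)=(-0.142448, -0.118533) → end (x,ẋ)=(-0.437113, -1.580245)

x = -0.4371, ẋ = -1.5802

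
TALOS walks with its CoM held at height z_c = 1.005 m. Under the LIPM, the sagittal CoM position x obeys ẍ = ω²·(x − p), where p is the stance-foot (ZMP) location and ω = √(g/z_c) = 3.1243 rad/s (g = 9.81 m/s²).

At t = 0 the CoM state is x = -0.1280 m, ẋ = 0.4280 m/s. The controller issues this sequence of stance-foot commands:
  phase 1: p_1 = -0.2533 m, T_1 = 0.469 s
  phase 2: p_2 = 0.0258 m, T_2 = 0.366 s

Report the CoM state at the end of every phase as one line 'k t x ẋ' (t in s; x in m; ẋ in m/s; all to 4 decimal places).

phase 1: p=-0.2533, T=0.469, ωT=1.465297, cosh=2.279918, sinh=2.048909; start (x,ẋ)=(-0.128000, 0.428000) → end (x,ẋ)=(0.313055, 1.777901)
phase 2: p=0.0258, T=0.366, ωT=1.143494, cosh=1.728208, sinh=1.409504; start (x,ẋ)=(0.313055, 1.777901) → end (x,ẋ)=(1.324323, 4.337572)

1 0.4690 0.3131 1.7779
2 0.8350 1.3243 4.3376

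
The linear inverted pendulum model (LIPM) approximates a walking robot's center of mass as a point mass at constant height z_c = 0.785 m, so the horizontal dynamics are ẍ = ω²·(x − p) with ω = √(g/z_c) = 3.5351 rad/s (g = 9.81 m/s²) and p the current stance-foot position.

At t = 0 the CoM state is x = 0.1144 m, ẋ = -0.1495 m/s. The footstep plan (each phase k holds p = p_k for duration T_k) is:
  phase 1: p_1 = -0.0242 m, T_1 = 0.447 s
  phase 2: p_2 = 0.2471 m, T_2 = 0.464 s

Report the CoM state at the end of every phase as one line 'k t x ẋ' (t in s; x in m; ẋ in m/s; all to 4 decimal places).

phase 1: p=-0.0242, T=0.447, ωT=1.580190, cosh=2.530906, sinh=2.324970; start (x,ẋ)=(0.114400, -0.149500) → end (x,ẋ)=(0.228260, 0.760783)
phase 2: p=0.2471, T=0.464, ωT=1.640286, cosh=2.675285, sinh=2.481361; start (x,ẋ)=(0.228260, 0.760783) → end (x,ẋ)=(0.730708, 1.870053)

1 0.4470 0.2283 0.7608
2 0.9110 0.7307 1.8701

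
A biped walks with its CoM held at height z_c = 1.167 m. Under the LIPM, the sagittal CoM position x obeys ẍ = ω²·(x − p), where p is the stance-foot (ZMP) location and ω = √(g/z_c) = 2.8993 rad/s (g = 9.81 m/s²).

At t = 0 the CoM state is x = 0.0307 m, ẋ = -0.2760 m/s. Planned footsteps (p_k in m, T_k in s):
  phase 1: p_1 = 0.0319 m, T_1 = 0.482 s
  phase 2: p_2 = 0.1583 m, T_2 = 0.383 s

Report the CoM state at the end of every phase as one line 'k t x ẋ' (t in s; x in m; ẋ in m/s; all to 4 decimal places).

phase 1: p=0.0319, T=0.482, ωT=1.397463, cosh=2.146073, sinh=1.898850; start (x,ẋ)=(0.030700, -0.276000) → end (x,ẋ)=(-0.151437, -0.598923)
phase 2: p=0.1583, T=0.383, ωT=1.110432, cosh=1.682543, sinh=1.353126; start (x,ẋ)=(-0.151437, -0.598923) → end (x,ẋ)=(-0.642368, -2.222848)

1 0.4820 -0.1514 -0.5989
2 0.8650 -0.6424 -2.2228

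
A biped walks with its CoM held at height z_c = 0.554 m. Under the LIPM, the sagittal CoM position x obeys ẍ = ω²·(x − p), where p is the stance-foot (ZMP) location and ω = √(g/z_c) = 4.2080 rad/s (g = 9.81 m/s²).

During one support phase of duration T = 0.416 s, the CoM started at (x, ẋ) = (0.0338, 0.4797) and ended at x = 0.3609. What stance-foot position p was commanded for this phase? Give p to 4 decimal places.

ωT = 4.2080·0.416 = 1.750528; cosh(ωT) = 2.965662, sinh(ωT) = 2.791980
x(T) = p + (x₀−p)·cosh(ωT) + (ẋ₀/ω)·sinh(ωT) ⇒ p·(1 − cosh) = x(T) − x₀·cosh − (ẋ₀/ω)·sinh
numerator   = 0.3609 − (0.0338)·2.965662 − (0.4797/4.2080)·2.791980 = -0.057617
denominator = 1 − 2.965662 = -1.965662
p = -0.057617 / -1.965662 = 0.0293

p = 0.0293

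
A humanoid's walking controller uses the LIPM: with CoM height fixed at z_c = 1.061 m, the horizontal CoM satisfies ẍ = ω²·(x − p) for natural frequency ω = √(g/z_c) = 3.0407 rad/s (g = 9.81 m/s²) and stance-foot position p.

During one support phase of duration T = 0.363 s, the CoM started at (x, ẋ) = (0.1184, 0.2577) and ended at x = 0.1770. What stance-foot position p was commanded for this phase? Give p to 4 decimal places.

ωT = 3.0407·0.363 = 1.103774; cosh(ωT) = 1.673571, sinh(ωT) = 1.341954
x(T) = p + (x₀−p)·cosh(ωT) + (ẋ₀/ω)·sinh(ωT) ⇒ p·(1 − cosh) = x(T) − x₀·cosh − (ẋ₀/ω)·sinh
numerator   = 0.1770 − (0.1184)·1.673571 − (0.2577/3.0407)·1.341954 = -0.134882
denominator = 1 − 1.673571 = -0.673571
p = -0.134882 / -0.673571 = 0.2002

p = 0.2002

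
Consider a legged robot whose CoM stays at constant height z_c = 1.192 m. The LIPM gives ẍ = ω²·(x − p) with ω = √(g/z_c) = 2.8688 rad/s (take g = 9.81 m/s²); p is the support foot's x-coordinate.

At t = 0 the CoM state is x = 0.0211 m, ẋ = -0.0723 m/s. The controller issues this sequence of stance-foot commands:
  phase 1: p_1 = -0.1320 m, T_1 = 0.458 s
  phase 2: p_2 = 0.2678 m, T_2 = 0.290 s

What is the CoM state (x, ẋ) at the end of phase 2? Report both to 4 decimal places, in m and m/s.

phase 1: p=-0.1320, T=0.458, ωT=1.313910, cosh=1.994731, sinh=1.725964; start (x,ẋ)=(0.021100, -0.072300) → end (x,ẋ)=(0.129895, 0.613847)
phase 2: p=0.2678, T=0.290, ωT=0.831952, cosh=1.366499, sinh=0.931300; start (x,ẋ)=(0.129895, 0.613847) → end (x,ẋ)=(0.278627, 0.470380)

x = 0.2786, ẋ = 0.4704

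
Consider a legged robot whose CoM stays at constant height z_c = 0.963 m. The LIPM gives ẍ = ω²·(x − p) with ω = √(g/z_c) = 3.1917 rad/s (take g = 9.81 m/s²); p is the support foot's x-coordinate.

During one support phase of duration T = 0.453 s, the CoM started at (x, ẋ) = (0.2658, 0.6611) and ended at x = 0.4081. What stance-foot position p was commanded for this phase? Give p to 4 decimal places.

p = 0.4859

ωT = 3.1917·0.453 = 1.445840; cosh(ωT) = 2.240483, sinh(ωT) = 2.004935
x(T) = p + (x₀−p)·cosh(ωT) + (ẋ₀/ω)·sinh(ωT) ⇒ p·(1 − cosh) = x(T) − x₀·cosh − (ẋ₀/ω)·sinh
numerator   = 0.4081 − (0.2658)·2.240483 − (0.6611/3.1917)·2.004935 = -0.602704
denominator = 1 − 2.240483 = -1.240483
p = -0.602704 / -1.240483 = 0.4859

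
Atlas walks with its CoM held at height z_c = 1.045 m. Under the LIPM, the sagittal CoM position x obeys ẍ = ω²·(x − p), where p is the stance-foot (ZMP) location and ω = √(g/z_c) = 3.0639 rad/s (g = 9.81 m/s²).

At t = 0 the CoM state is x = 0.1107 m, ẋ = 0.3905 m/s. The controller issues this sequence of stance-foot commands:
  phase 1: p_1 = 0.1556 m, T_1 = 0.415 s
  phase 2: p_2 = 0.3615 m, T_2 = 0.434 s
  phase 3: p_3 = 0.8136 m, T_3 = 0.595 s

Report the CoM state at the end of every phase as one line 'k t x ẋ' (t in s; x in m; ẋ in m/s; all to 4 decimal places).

1 0.4150 0.2786 0.5250
2 0.8490 0.4951 0.6155
3 1.4440 0.4078 -0.9864

phase 1: p=0.1556, T=0.415, ωT=1.271518, cosh=1.923335, sinh=1.642929; start (x,ẋ)=(0.110700, 0.390500) → end (x,ẋ)=(0.278637, 0.525046)
phase 2: p=0.3615, T=0.434, ωT=1.329733, cosh=2.022290, sinh=1.757742; start (x,ẋ)=(0.278637, 0.525046) → end (x,ẋ)=(0.495142, 0.615531)
phase 3: p=0.8136, T=0.595, ωT=1.823020, cosh=3.176033, sinh=3.014496; start (x,ẋ)=(0.495142, 0.615531) → end (x,ẋ)=(0.407774, -0.986362)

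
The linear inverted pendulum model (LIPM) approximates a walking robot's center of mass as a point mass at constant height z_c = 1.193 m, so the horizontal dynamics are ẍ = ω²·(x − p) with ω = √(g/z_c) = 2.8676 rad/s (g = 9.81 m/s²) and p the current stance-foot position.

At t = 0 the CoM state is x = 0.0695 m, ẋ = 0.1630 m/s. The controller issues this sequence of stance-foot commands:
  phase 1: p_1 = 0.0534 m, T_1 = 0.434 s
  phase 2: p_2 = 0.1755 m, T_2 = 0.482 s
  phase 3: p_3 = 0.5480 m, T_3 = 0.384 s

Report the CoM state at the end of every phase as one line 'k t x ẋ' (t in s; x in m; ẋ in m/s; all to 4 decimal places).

phase 1: p=0.0534, T=0.434, ωT=1.244538, cosh=1.879703, sinh=1.591629; start (x,ẋ)=(0.069500, 0.163000) → end (x,ẋ)=(0.174135, 0.379874)
phase 2: p=0.1755, T=0.482, ωT=1.382183, cosh=2.117310, sinh=1.866280; start (x,ẋ)=(0.174135, 0.379874) → end (x,ẋ)=(0.419837, 0.797004)
phase 3: p=0.5480, T=0.384, ωT=1.101158, cosh=1.670067, sinh=1.337581; start (x,ẋ)=(0.419837, 0.797004) → end (x,ẋ)=(0.705719, 0.839463)

1 0.4340 0.1741 0.3799
2 0.9160 0.4198 0.7970
3 1.3000 0.7057 0.8395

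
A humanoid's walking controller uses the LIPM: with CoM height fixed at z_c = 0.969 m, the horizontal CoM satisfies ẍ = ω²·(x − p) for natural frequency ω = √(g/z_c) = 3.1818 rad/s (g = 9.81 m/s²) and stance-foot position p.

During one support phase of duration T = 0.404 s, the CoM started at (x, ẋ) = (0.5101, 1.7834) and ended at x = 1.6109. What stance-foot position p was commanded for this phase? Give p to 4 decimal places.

ωT = 3.1818·0.404 = 1.285447; cosh(ωT) = 1.946406, sinh(ωT) = 1.669879
x(T) = p + (x₀−p)·cosh(ωT) + (ẋ₀/ω)·sinh(ωT) ⇒ p·(1 − cosh) = x(T) − x₀·cosh − (ẋ₀/ω)·sinh
numerator   = 1.6109 − (0.5101)·1.946406 − (1.7834/3.1818)·1.669879 = -0.317929
denominator = 1 − 1.946406 = -0.946406
p = -0.317929 / -0.946406 = 0.3359

p = 0.3359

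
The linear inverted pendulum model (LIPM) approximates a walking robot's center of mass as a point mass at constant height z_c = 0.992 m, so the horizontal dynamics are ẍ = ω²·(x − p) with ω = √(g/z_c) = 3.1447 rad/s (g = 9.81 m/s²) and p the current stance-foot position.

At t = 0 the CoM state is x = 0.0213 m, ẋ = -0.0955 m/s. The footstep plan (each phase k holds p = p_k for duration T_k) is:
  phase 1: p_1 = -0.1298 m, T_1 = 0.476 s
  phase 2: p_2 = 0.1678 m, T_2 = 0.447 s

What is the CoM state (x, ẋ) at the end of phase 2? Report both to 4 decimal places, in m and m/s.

phase 1: p=-0.1298, T=0.476, ωT=1.496877, cosh=2.345772, sinh=2.121944; start (x,ẋ)=(0.021300, -0.095500) → end (x,ẋ)=(0.160206, 0.784250)
phase 2: p=0.1678, T=0.447, ωT=1.405681, cosh=2.161751, sinh=1.916551; start (x,ẋ)=(0.160206, 0.784250) → end (x,ẋ)=(0.629348, 1.649584)

x = 0.6293, ẋ = 1.6496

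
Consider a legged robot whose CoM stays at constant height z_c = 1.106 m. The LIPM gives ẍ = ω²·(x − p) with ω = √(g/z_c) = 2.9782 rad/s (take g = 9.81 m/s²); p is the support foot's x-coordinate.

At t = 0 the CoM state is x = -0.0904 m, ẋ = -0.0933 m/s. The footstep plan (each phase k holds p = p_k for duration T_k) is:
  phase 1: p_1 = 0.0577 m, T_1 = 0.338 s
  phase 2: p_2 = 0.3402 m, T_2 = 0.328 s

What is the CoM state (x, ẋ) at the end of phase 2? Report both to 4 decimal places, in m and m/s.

x = -0.7482, ẋ = -2.8769

phase 1: p=0.0577, T=0.338, ωT=1.006632, cosh=1.550908, sinh=1.185460; start (x,ẋ)=(-0.090400, -0.093300) → end (x,ẋ)=(-0.209127, -0.667572)
phase 2: p=0.3402, T=0.328, ωT=0.976850, cosh=1.516285, sinh=1.139790; start (x,ẋ)=(-0.209127, -0.667572) → end (x,ẋ)=(-0.748224, -2.876934)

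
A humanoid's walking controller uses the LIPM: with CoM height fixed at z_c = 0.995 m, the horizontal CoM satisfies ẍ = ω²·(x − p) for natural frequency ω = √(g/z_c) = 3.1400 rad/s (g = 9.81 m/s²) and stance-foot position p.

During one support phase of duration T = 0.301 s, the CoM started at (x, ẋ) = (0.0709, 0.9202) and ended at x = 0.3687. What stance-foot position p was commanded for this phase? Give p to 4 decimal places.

ωT = 3.1400·0.301 = 0.945140; cosh(ωT) = 1.480899, sinh(ωT) = 1.092274
x(T) = p + (x₀−p)·cosh(ωT) + (ẋ₀/ω)·sinh(ωT) ⇒ p·(1 − cosh) = x(T) − x₀·cosh − (ẋ₀/ω)·sinh
numerator   = 0.3687 − (0.0709)·1.480899 − (0.9202/3.1400)·1.092274 = -0.056395
denominator = 1 − 1.480899 = -0.480899
p = -0.056395 / -0.480899 = 0.1173

p = 0.1173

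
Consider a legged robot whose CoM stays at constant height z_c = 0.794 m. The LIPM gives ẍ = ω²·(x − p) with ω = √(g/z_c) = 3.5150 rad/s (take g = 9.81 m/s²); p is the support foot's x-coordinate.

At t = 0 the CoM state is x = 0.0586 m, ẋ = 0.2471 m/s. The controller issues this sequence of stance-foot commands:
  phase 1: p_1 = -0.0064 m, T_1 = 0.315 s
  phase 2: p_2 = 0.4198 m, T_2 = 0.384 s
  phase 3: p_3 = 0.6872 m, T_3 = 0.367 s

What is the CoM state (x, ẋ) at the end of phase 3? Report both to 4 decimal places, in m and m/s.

phase 1: p=-0.0064, T=0.315, ωT=1.107225, cosh=1.678212, sinh=1.347737; start (x,ẋ)=(0.058600, 0.247100) → end (x,ẋ)=(0.197428, 0.722611)
phase 2: p=0.4198, T=0.384, ωT=1.349760, cosh=2.057901, sinh=1.798599; start (x,ẋ)=(0.197428, 0.722611) → end (x,ẋ)=(0.331935, 0.081209)
phase 3: p=0.6872, T=0.367, ωT=1.290005, cosh=1.954037, sinh=1.678768; start (x,ẋ)=(0.331935, 0.081209) → end (x,ẋ)=(0.031784, -1.937688)

x = 0.0318, ẋ = -1.9377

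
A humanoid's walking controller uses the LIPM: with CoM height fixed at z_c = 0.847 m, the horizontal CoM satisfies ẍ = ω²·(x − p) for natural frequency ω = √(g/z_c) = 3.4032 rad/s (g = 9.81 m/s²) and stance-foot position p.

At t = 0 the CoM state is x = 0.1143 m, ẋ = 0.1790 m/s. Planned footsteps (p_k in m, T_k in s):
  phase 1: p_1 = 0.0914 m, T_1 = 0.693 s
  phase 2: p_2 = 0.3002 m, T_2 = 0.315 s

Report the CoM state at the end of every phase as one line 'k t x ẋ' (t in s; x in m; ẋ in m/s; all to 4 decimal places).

1 0.6930 0.4892 1.3632
2 1.0080 1.1251 3.0537

phase 1: p=0.0914, T=0.693, ωT=2.358418, cosh=5.334388, sinh=5.239818; start (x,ẋ)=(0.114300, 0.179000) → end (x,ẋ)=(0.489159, 1.363212)
phase 2: p=0.3002, T=0.315, ωT=1.072008, cosh=1.631780, sinh=1.289460; start (x,ẋ)=(0.489159, 1.363212) → end (x,ẋ)=(1.125055, 3.053668)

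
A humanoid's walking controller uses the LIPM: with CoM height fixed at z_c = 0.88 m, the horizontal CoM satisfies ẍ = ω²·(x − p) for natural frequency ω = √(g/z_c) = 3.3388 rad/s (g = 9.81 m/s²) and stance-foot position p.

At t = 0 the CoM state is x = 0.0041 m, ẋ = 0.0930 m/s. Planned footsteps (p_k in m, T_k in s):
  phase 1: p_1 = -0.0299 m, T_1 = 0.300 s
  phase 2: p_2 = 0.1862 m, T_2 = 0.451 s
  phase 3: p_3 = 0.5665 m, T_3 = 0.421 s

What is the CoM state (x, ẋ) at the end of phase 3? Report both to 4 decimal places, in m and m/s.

phase 1: p=-0.0299, T=0.300, ωT=1.001640, cosh=1.545010, sinh=1.177733; start (x,ẋ)=(0.004100, 0.093000) → end (x,ẋ)=(0.055435, 0.277381)
phase 2: p=0.1862, T=0.451, ωT=1.505799, cosh=2.364797, sinh=2.142956; start (x,ẋ)=(0.055435, 0.277381) → end (x,ẋ)=(0.055001, -0.279658)
phase 3: p=0.5665, T=0.421, ωT=1.405635, cosh=2.161663, sinh=1.916452; start (x,ẋ)=(0.055001, -0.279658) → end (x,ẋ)=(-0.699711, -3.877430)

x = -0.6997, ẋ = -3.8774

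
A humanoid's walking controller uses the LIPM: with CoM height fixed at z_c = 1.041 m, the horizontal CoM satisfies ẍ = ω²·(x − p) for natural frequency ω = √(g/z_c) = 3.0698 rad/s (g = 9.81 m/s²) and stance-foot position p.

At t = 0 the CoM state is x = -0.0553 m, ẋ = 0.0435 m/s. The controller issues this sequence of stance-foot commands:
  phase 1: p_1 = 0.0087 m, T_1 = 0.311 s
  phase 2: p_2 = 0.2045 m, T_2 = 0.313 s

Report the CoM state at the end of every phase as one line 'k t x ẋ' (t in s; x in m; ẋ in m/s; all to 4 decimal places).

phase 1: p=0.0087, T=0.311, ωT=0.954708, cosh=1.491418, sinh=1.106493; start (x,ẋ)=(-0.055300, 0.043500) → end (x,ẋ)=(-0.071071, -0.152513)
phase 2: p=0.2045, T=0.313, ωT=0.960847, cosh=1.498240, sinh=1.115671; start (x,ẋ)=(-0.071071, -0.152513) → end (x,ẋ)=(-0.263800, -1.172302)

1 0.3110 -0.0711 -0.1525
2 0.6240 -0.2638 -1.1723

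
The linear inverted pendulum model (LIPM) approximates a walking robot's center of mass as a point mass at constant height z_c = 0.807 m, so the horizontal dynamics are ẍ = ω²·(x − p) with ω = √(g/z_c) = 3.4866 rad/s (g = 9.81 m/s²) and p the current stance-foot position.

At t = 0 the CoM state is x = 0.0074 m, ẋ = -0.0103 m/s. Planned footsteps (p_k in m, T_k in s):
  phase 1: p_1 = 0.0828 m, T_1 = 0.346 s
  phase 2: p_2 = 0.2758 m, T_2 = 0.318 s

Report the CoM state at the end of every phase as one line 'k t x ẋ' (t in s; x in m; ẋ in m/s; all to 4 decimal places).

phase 1: p=0.0828, T=0.346, ωT=1.206364, cosh=1.820298, sinh=1.521014; start (x,ẋ)=(0.007400, -0.010300) → end (x,ẋ)=(-0.058944, -0.418608)
phase 2: p=0.2758, T=0.318, ωT=1.108739, cosh=1.680254, sinh=1.350280; start (x,ẋ)=(-0.058944, -0.418608) → end (x,ẋ)=(-0.448772, -2.279303)

1 0.3460 -0.0589 -0.4186
2 0.6640 -0.4488 -2.2793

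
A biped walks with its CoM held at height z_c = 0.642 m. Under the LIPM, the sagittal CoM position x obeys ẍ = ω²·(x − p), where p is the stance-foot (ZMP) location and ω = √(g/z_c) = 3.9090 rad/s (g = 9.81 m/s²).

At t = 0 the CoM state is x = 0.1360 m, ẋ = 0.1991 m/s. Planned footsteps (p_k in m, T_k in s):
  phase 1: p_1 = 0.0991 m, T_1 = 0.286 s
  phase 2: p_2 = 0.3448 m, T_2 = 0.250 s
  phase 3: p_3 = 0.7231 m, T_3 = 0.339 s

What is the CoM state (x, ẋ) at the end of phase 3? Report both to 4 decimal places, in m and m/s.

phase 1: p=0.0991, T=0.286, ωT=1.117974, cosh=1.692796, sinh=1.365855; start (x,ẋ)=(0.136000, 0.199100) → end (x,ẋ)=(0.231132, 0.534050)
phase 2: p=0.3448, T=0.250, ωT=0.977250, cosh=1.516742, sinh=1.140397; start (x,ẋ)=(0.231132, 0.534050) → end (x,ẋ)=(0.328197, 0.303306)
phase 3: p=0.7231, T=0.339, ωT=1.325151, cosh=2.014258, sinh=1.748495; start (x,ẋ)=(0.328197, 0.303306) → end (x,ẋ)=(0.063332, -2.088173)

x = 0.0633, ẋ = -2.0882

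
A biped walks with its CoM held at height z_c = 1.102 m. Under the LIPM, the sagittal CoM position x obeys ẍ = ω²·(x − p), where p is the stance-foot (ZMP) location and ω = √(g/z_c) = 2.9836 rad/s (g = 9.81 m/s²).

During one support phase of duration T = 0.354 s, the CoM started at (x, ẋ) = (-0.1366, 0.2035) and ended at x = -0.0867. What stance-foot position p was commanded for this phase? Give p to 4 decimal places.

ωT = 2.9836·0.354 = 1.056194; cosh(ωT) = 1.611592, sinh(ωT) = 1.263815
x(T) = p + (x₀−p)·cosh(ωT) + (ẋ₀/ω)·sinh(ωT) ⇒ p·(1 − cosh) = x(T) − x₀·cosh − (ẋ₀/ω)·sinh
numerator   = -0.0867 − (-0.1366)·1.611592 − (0.2035/2.9836)·1.263815 = 0.047243
denominator = 1 − 1.611592 = -0.611592
p = 0.047243 / -0.611592 = -0.0772

p = -0.0772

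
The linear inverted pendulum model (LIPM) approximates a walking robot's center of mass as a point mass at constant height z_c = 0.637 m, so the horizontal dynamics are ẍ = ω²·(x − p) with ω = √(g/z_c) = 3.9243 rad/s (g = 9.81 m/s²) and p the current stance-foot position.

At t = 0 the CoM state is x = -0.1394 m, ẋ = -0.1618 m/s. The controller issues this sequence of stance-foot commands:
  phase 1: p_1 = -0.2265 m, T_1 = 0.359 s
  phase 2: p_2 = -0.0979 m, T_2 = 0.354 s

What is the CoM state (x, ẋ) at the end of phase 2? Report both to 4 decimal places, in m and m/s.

x = 0.0084, ẋ = 0.5124

phase 1: p=-0.2265, T=0.359, ωT=1.408824, cosh=2.167785, sinh=1.923355; start (x,ẋ)=(-0.139400, -0.161800) → end (x,ẋ)=(-0.116986, 0.306668)
phase 2: p=-0.0979, T=0.354, ωT=1.389202, cosh=2.130461, sinh=1.881187; start (x,ẋ)=(-0.116986, 0.306668) → end (x,ẋ)=(0.008444, 0.512441)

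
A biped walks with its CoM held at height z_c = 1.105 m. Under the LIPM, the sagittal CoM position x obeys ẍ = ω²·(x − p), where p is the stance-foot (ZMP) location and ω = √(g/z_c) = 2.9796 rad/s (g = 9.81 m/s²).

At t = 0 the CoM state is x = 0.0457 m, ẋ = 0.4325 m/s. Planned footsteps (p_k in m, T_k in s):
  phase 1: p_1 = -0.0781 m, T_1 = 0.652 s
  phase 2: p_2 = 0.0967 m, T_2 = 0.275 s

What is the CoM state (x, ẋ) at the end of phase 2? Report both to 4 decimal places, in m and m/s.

phase 1: p=-0.0781, T=0.652, ωT=1.942699, cosh=3.560438, sinh=3.417121; start (x,ẋ)=(0.045700, 0.432500) → end (x,ẋ)=(0.858690, 2.800378)
phase 2: p=0.0967, T=0.275, ωT=0.819390, cosh=1.354908, sinh=0.914207; start (x,ẋ)=(0.858690, 2.800378) → end (x,ẋ)=(1.988345, 5.869894)

x = 1.9883, ẋ = 5.8699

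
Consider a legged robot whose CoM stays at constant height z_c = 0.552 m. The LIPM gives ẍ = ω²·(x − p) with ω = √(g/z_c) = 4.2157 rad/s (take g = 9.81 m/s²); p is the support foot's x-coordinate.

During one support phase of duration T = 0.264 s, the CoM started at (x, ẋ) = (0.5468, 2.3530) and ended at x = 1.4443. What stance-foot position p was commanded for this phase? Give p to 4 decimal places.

p = 0.3429

ωT = 4.2157·0.264 = 1.112945; cosh(ωT) = 1.685949, sinh(ωT) = 1.357359
x(T) = p + (x₀−p)·cosh(ωT) + (ẋ₀/ω)·sinh(ωT) ⇒ p·(1 − cosh) = x(T) − x₀·cosh − (ẋ₀/ω)·sinh
numerator   = 1.4443 − (0.5468)·1.685949 − (2.3530/4.2157)·1.357359 = -0.235189
denominator = 1 − 1.685949 = -0.685949
p = -0.235189 / -0.685949 = 0.3429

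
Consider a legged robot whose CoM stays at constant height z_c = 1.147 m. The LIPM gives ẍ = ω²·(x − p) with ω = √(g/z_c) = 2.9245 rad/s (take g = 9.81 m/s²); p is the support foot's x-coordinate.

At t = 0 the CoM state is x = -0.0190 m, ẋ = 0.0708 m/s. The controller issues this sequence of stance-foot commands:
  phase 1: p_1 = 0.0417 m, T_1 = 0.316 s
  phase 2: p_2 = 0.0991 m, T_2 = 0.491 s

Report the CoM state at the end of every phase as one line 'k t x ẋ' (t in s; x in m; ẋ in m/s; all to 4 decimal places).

phase 1: p=0.0417, T=0.316, ωT=0.924142, cosh=1.458289, sinh=1.061417; start (x,ẋ)=(-0.019000, 0.070800) → end (x,ẋ)=(-0.021122, -0.085173)
phase 2: p=0.0991, T=0.491, ωT=1.435930, cosh=2.220722, sinh=1.982828; start (x,ẋ)=(-0.021122, -0.085173) → end (x,ẋ)=(-0.225627, -0.886286)

1 0.3160 -0.0211 -0.0852
2 0.8070 -0.2256 -0.8863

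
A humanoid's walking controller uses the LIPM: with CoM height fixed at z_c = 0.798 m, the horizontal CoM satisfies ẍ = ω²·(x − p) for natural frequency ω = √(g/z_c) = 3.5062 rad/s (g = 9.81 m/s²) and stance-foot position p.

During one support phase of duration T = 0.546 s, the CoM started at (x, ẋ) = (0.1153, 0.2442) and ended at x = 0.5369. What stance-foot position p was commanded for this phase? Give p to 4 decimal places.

p = 0.0380

ωT = 3.5062·0.546 = 1.914385; cosh(ωT) = 3.465100, sinh(ωT) = 3.317668
x(T) = p + (x₀−p)·cosh(ωT) + (ẋ₀/ω)·sinh(ωT) ⇒ p·(1 − cosh) = x(T) − x₀·cosh − (ẋ₀/ω)·sinh
numerator   = 0.5369 − (0.1153)·3.465100 − (0.2442/3.5062)·3.317668 = -0.093695
denominator = 1 − 3.465100 = -2.465100
p = -0.093695 / -2.465100 = 0.0380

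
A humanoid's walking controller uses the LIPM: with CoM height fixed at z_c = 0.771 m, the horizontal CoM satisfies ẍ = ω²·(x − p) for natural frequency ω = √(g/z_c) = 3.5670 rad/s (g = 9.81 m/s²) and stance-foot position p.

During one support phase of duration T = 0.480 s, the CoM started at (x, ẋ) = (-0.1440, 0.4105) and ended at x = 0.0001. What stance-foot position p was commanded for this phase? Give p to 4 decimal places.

ωT = 3.5670·0.480 = 1.712160; cosh(ωT) = 2.860696, sinh(ωT) = 2.680221
x(T) = p + (x₀−p)·cosh(ωT) + (ẋ₀/ω)·sinh(ωT) ⇒ p·(1 − cosh) = x(T) − x₀·cosh − (ẋ₀/ω)·sinh
numerator   = 0.0001 − (-0.1440)·2.860696 − (0.4105/3.5670)·2.680221 = 0.103593
denominator = 1 − 2.860696 = -1.860696
p = 0.103593 / -1.860696 = -0.0557

p = -0.0557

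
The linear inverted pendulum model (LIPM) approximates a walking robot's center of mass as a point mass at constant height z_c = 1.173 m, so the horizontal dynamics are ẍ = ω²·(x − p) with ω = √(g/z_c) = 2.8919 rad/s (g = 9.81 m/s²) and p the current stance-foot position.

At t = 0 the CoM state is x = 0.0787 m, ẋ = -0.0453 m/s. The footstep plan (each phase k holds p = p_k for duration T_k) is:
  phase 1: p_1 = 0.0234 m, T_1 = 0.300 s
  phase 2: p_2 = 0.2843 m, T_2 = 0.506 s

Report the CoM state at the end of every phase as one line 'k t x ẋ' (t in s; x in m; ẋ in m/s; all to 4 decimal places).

1 0.3000 0.0855 0.0934
2 0.8060 -0.1022 -0.9629

phase 1: p=0.0234, T=0.300, ωT=0.867570, cosh=1.400544, sinh=0.980573; start (x,ẋ)=(0.078700, -0.045300) → end (x,ẋ)=(0.085490, 0.093371)
phase 2: p=0.2843, T=0.506, ωT=1.463301, cosh=2.275835, sinh=2.044364; start (x,ẋ)=(0.085490, 0.093371) → end (x,ẋ)=(-0.102152, -0.962888)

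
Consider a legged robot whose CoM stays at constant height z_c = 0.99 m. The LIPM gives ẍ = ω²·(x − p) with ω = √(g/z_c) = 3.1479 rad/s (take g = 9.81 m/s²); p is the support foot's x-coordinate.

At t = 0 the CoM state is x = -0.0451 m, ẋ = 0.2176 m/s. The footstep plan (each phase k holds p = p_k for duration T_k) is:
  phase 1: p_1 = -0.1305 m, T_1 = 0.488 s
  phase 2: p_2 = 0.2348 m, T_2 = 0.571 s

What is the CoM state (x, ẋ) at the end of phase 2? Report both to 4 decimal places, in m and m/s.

phase 1: p=-0.1305, T=0.488, ωT=1.536175, cosh=2.430993, sinh=2.215790; start (x,ẋ)=(-0.045100, 0.217600) → end (x,ẋ)=(0.230274, 1.124656)
phase 2: p=0.2348, T=0.571, ωT=1.797451, cosh=3.099983, sinh=2.934263; start (x,ẋ)=(0.230274, 1.124656) → end (x,ẋ)=(1.269100, 3.444613)

x = 1.2691, ẋ = 3.4446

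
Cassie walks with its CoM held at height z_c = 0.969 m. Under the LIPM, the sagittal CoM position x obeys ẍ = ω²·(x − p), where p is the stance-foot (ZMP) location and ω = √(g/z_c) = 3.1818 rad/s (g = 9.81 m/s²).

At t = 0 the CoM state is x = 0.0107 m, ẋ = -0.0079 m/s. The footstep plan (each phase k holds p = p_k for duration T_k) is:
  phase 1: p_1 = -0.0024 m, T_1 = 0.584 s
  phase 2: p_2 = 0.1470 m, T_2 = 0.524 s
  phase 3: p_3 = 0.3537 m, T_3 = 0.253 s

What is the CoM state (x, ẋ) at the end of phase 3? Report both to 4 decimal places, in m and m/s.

phase 1: p=-0.0024, T=0.584, ωT=1.858171, cosh=3.283979, sinh=3.128021; start (x,ẋ)=(0.010700, -0.007900) → end (x,ẋ)=(0.032854, 0.104437)
phase 2: p=0.1470, T=0.524, ωT=1.667263, cosh=2.743206, sinh=2.554443; start (x,ẋ)=(0.032854, 0.104437) → end (x,ẋ)=(-0.082282, -0.641257)
phase 3: p=0.3537, T=0.253, ωT=0.804995, cosh=1.341888, sinh=0.894798; start (x,ẋ)=(-0.082282, -0.641257) → end (x,ẋ)=(-0.411675, -2.101764)

x = -0.4117, ẋ = -2.1018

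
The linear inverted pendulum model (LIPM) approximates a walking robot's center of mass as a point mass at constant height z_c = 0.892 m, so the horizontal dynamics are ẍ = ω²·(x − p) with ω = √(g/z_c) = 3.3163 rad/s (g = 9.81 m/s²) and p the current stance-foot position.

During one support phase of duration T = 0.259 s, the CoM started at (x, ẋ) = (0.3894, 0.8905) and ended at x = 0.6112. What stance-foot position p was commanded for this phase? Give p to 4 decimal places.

ωT = 3.3163·0.259 = 0.858922; cosh(ωT) = 1.392116, sinh(ωT) = 0.968498
x(T) = p + (x₀−p)·cosh(ωT) + (ẋ₀/ω)·sinh(ωT) ⇒ p·(1 − cosh) = x(T) − x₀·cosh − (ẋ₀/ω)·sinh
numerator   = 0.6112 − (0.3894)·1.392116 − (0.8905/3.3163)·0.968498 = -0.190953
denominator = 1 − 1.392116 = -0.392116
p = -0.190953 / -0.392116 = 0.4870

p = 0.4870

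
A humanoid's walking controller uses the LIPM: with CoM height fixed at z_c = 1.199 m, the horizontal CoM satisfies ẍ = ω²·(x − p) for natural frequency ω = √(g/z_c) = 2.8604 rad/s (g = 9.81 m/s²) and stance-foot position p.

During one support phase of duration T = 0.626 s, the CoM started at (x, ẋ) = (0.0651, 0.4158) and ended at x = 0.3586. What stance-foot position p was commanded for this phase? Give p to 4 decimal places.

ωT = 2.8604·0.626 = 1.790610; cosh(ωT) = 3.079984, sinh(ωT) = 2.913126
x(T) = p + (x₀−p)·cosh(ωT) + (ẋ₀/ω)·sinh(ωT) ⇒ p·(1 − cosh) = x(T) − x₀·cosh − (ẋ₀/ω)·sinh
numerator   = 0.3586 − (0.0651)·3.079984 − (0.4158/2.8604)·2.913126 = -0.265371
denominator = 1 − 3.079984 = -2.079984
p = -0.265371 / -2.079984 = 0.1276

p = 0.1276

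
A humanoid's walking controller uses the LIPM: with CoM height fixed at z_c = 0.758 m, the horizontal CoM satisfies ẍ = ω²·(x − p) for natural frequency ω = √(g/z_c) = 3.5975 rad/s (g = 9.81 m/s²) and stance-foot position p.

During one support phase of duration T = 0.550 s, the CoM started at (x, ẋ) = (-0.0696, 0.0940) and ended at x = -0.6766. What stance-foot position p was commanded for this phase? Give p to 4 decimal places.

ωT = 3.5975·0.550 = 1.978625; cosh(ωT) = 3.685525, sinh(ωT) = 3.547266
x(T) = p + (x₀−p)·cosh(ωT) + (ẋ₀/ω)·sinh(ωT) ⇒ p·(1 − cosh) = x(T) − x₀·cosh − (ẋ₀/ω)·sinh
numerator   = -0.6766 − (-0.0696)·3.685525 − (0.0940/3.5975)·3.547266 = -0.512775
denominator = 1 − 3.685525 = -2.685525
p = -0.512775 / -2.685525 = 0.1909

p = 0.1909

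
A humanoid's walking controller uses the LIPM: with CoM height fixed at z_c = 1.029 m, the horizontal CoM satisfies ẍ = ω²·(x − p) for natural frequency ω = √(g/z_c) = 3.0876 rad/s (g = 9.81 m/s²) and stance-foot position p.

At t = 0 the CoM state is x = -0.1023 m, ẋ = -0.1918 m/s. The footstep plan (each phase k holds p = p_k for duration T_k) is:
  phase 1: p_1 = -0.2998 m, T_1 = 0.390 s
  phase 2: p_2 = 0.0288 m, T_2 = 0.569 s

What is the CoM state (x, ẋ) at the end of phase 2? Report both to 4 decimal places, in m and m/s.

x = 0.3628, ẋ = 1.1648

phase 1: p=-0.2998, T=0.390, ωT=1.204164, cosh=1.816957, sinh=1.517014; start (x,ẋ)=(-0.102300, -0.191800) → end (x,ẋ)=(-0.035187, 0.576584)
phase 2: p=0.0288, T=0.569, ωT=1.756844, cosh=2.983357, sinh=2.810768; start (x,ẋ)=(-0.035187, 0.576584) → end (x,ẋ)=(0.362792, 1.164843)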